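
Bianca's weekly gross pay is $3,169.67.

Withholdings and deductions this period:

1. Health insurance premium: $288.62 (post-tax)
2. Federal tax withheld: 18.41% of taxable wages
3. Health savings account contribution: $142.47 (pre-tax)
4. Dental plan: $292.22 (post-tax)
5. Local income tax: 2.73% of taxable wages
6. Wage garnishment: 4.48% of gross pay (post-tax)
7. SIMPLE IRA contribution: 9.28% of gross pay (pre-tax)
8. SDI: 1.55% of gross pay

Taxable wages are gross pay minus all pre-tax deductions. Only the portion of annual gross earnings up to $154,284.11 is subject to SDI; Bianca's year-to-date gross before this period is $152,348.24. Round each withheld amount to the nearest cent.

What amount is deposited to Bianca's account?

$1,402.44

Health savings account contribution: $142.47
SIMPLE IRA contribution: $3,169.67 × 0.0928 = $294.15
Pre-tax total = $142.47 + $294.15 = $436.62
Taxable wages = $3,169.67 − $436.62 = $2,733.05
Federal tax withheld: $2,733.05 × 0.1841 = $503.15
Local income tax: $2,733.05 × 0.0273 = $74.61
SDI: only $154,284.11 − $152,348.24 = $1,935.87 of this check is subject → $1,935.87 × 0.0155 = $30.01
Dental plan: $292.22
Health insurance premium: $288.62
Wage garnishment: $3,169.67 × 0.0448 = $142.00
Total deductions = $142.47 + $294.15 + $503.15 + $74.61 + $30.01 + $292.22 + $288.62 + $142.00 = $1,767.23
Net pay = $3,169.67 − $1,767.23 = $1,402.44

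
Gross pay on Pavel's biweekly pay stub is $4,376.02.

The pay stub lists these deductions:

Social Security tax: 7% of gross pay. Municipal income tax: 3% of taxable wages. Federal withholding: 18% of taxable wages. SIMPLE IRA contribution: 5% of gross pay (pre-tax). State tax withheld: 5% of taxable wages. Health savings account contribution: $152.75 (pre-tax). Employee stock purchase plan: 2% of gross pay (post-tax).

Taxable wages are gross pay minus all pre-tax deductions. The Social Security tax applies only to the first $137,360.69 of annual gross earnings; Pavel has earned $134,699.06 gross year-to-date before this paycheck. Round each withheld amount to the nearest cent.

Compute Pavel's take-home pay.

$2,689.49

SIMPLE IRA contribution: $4,376.02 × 0.05 = $218.80
Health savings account contribution: $152.75
Pre-tax total = $218.80 + $152.75 = $371.55
Taxable wages = $4,376.02 − $371.55 = $4,004.47
Municipal income tax: $4,004.47 × 0.03 = $120.13
Federal withholding: $4,004.47 × 0.18 = $720.80
State tax withheld: $4,004.47 × 0.05 = $200.22
Social Security tax: only $137,360.69 − $134,699.06 = $2,661.63 of this check is subject → $2,661.63 × 0.07 = $186.31
Employee stock purchase plan: $4,376.02 × 0.02 = $87.52
Total deductions = $218.80 + $152.75 + $120.13 + $720.80 + $200.22 + $186.31 + $87.52 = $1,686.53
Net pay = $4,376.02 − $1,686.53 = $2,689.49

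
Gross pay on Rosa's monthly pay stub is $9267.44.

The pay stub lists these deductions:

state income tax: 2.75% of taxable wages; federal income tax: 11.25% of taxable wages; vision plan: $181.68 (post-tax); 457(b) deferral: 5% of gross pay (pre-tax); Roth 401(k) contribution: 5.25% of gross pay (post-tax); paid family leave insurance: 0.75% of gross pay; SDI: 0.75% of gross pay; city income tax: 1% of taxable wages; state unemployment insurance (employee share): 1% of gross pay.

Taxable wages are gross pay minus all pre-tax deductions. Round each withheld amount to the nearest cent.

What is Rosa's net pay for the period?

$6583.55

457(b) deferral: $9267.44 × 0.05 = $463.37
Taxable wages = $9267.44 − $463.37 = $8804.07
City income tax: $8804.07 × 0.01 = $88.04
Federal income tax: $8804.07 × 0.1125 = $990.46
State income tax: $8804.07 × 0.0275 = $242.11
Paid family leave insurance: $9267.44 × 0.0075 = $69.51
State unemployment insurance (employee share): $9267.44 × 0.01 = $92.67
SDI: $9267.44 × 0.0075 = $69.51
Vision plan: $181.68
Roth 401(k) contribution: $9267.44 × 0.0525 = $486.54
Total deductions = $463.37 + $88.04 + $990.46 + $242.11 + $69.51 + $92.67 + $69.51 + $181.68 + $486.54 = $2683.89
Net pay = $9267.44 − $2683.89 = $6583.55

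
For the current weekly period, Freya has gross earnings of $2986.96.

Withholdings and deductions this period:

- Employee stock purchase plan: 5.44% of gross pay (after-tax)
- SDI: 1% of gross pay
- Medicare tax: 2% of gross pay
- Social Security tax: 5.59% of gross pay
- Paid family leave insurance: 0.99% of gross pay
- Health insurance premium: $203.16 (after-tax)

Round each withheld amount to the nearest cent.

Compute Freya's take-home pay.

SDI: $2986.96 × 0.01 = $29.87
Paid family leave insurance: $2986.96 × 0.0099 = $29.57
Medicare tax: $2986.96 × 0.02 = $59.74
Social Security tax: $2986.96 × 0.0559 = $166.97
Health insurance premium: $203.16
Employee stock purchase plan: $2986.96 × 0.0544 = $162.49
Total deductions = $29.87 + $29.57 + $59.74 + $166.97 + $203.16 + $162.49 = $651.80
Net pay = $2986.96 − $651.80 = $2335.16

$2335.16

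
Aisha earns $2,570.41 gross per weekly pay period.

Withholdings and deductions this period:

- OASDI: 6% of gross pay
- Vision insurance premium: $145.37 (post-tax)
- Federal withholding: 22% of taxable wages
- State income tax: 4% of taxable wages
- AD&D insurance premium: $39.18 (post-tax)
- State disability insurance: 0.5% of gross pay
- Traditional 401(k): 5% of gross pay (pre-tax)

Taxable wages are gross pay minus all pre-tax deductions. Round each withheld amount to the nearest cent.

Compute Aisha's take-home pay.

$1,455.37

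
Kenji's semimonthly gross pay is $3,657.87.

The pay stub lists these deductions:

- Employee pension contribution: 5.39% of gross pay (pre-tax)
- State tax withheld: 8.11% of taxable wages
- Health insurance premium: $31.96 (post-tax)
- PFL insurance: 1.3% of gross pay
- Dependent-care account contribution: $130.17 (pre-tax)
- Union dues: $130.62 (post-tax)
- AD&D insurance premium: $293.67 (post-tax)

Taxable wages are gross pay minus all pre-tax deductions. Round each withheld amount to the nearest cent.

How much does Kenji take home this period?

$2,556.63

Employee pension contribution: $3,657.87 × 0.0539 = $197.16
Dependent-care account contribution: $130.17
Pre-tax total = $197.16 + $130.17 = $327.33
Taxable wages = $3,657.87 − $327.33 = $3,330.54
State tax withheld: $3,330.54 × 0.0811 = $270.11
PFL insurance: $3,657.87 × 0.013 = $47.55
AD&D insurance premium: $293.67
Union dues: $130.62
Health insurance premium: $31.96
Total deductions = $197.16 + $130.17 + $270.11 + $47.55 + $293.67 + $130.62 + $31.96 = $1,101.24
Net pay = $3,657.87 − $1,101.24 = $2,556.63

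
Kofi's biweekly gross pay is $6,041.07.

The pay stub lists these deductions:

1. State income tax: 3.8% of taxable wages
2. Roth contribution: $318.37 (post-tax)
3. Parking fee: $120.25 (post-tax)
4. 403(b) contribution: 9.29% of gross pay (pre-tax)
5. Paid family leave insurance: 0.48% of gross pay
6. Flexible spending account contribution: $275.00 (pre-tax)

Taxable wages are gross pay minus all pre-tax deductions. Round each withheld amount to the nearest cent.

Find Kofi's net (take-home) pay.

Flexible spending account contribution: $275.00
403(b) contribution: $6,041.07 × 0.0929 = $561.22
Pre-tax total = $275.00 + $561.22 = $836.22
Taxable wages = $6,041.07 − $836.22 = $5,204.85
State income tax: $5,204.85 × 0.038 = $197.78
Paid family leave insurance: $6,041.07 × 0.0048 = $29.00
Parking fee: $120.25
Roth contribution: $318.37
Total deductions = $275.00 + $561.22 + $197.78 + $29.00 + $120.25 + $318.37 = $1,501.62
Net pay = $6,041.07 − $1,501.62 = $4,539.45

$4,539.45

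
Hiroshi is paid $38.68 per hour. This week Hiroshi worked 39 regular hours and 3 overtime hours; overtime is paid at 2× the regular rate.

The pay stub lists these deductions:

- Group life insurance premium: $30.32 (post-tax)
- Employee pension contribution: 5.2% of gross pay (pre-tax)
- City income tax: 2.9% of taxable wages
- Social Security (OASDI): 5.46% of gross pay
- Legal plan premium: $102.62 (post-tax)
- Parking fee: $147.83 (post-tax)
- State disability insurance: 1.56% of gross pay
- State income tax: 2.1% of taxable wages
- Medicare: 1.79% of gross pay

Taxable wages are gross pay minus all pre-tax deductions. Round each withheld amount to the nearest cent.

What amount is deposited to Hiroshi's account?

$1,133.47

Regular pay: 39 × $38.68 = $1,508.52
Overtime pay: 3 × $38.68 × 2 = $232.08
Gross pay = $1,508.52 + $232.08 = $1,740.60
Employee pension contribution: $1,740.60 × 0.052 = $90.51
Taxable wages = $1,740.60 − $90.51 = $1,650.09
State income tax: $1,650.09 × 0.021 = $34.65
City income tax: $1,650.09 × 0.029 = $47.85
State disability insurance: $1,740.60 × 0.0156 = $27.15
Social Security (OASDI): $1,740.60 × 0.0546 = $95.04
Medicare: $1,740.60 × 0.0179 = $31.16
Parking fee: $147.83
Legal plan premium: $102.62
Group life insurance premium: $30.32
Total deductions = $90.51 + $34.65 + $47.85 + $27.15 + $95.04 + $31.16 + $147.83 + $102.62 + $30.32 = $607.13
Net pay = $1,740.60 − $607.13 = $1,133.47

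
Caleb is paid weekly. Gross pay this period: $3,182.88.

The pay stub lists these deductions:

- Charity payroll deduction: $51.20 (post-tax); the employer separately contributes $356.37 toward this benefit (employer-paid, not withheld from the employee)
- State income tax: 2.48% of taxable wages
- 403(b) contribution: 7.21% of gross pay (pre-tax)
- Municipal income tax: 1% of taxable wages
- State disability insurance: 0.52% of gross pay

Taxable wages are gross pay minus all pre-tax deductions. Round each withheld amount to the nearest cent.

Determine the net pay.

$2,782.87

403(b) contribution: $3,182.88 × 0.0721 = $229.49
Taxable wages = $3,182.88 − $229.49 = $2,953.39
Municipal income tax: $2,953.39 × 0.01 = $29.53
State income tax: $2,953.39 × 0.0248 = $73.24
State disability insurance: $3,182.88 × 0.0052 = $16.55
Charity payroll deduction: $51.20
(Employer's $356.37 toward charity payroll deduction is not withheld from the employee.)
Total deductions = $229.49 + $29.53 + $73.24 + $16.55 + $51.20 = $400.01
Net pay = $3,182.88 − $400.01 = $2,782.87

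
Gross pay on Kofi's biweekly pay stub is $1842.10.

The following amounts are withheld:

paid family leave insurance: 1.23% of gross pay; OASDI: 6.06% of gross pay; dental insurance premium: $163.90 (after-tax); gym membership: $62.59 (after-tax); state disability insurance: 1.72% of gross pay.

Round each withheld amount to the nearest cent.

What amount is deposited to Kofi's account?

$1449.64

OASDI: $1842.10 × 0.0606 = $111.63
Paid family leave insurance: $1842.10 × 0.0123 = $22.66
State disability insurance: $1842.10 × 0.0172 = $31.68
Gym membership: $62.59
Dental insurance premium: $163.90
Total deductions = $111.63 + $22.66 + $31.68 + $62.59 + $163.90 = $392.46
Net pay = $1842.10 − $392.46 = $1449.64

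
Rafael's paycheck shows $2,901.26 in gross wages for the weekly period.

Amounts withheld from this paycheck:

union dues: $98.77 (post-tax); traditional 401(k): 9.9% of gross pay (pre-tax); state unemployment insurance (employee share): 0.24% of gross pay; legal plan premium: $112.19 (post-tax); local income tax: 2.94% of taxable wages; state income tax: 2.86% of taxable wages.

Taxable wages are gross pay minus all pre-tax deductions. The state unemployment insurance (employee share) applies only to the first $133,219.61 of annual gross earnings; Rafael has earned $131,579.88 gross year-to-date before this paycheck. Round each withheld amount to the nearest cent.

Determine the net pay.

$2,247.53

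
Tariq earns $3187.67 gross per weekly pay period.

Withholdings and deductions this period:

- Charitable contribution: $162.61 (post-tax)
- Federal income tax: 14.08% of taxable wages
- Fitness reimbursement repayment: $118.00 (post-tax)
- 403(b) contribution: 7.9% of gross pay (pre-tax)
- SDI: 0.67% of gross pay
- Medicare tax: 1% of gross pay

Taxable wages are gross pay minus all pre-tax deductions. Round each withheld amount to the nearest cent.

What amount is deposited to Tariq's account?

$2188.62

403(b) contribution: $3187.67 × 0.079 = $251.83
Taxable wages = $3187.67 − $251.83 = $2935.84
Federal income tax: $2935.84 × 0.1408 = $413.37
Medicare tax: $3187.67 × 0.01 = $31.88
SDI: $3187.67 × 0.0067 = $21.36
Fitness reimbursement repayment: $118.00
Charitable contribution: $162.61
Total deductions = $251.83 + $413.37 + $31.88 + $21.36 + $118.00 + $162.61 = $999.05
Net pay = $3187.67 − $999.05 = $2188.62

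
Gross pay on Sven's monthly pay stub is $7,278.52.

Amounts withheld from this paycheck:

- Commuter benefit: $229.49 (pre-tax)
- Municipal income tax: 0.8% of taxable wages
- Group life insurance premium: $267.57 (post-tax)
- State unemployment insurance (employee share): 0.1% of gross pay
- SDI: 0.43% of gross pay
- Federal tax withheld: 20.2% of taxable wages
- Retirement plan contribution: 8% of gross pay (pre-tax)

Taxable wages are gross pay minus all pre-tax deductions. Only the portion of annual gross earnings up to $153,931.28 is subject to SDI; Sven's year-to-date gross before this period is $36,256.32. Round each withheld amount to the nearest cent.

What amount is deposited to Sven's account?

$4,802.59

Retirement plan contribution: $7,278.52 × 0.08 = $582.28
Commuter benefit: $229.49
Pre-tax total = $582.28 + $229.49 = $811.77
Taxable wages = $7,278.52 − $811.77 = $6,466.75
Municipal income tax: $6,466.75 × 0.008 = $51.73
Federal tax withheld: $6,466.75 × 0.202 = $1,306.28
SDI: cap not yet reached, full $7,278.52 is subject → $7,278.52 × 0.0043 = $31.30
State unemployment insurance (employee share): $7,278.52 × 0.001 = $7.28
Group life insurance premium: $267.57
Total deductions = $582.28 + $229.49 + $51.73 + $1,306.28 + $31.30 + $7.28 + $267.57 = $2,475.93
Net pay = $7,278.52 − $2,475.93 = $4,802.59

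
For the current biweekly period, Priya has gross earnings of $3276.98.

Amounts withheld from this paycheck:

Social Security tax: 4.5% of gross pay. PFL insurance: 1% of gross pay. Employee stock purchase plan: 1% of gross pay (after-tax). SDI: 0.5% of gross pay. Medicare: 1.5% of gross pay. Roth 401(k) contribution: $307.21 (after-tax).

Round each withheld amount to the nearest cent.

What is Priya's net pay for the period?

Medicare: $3276.98 × 0.015 = $49.15
SDI: $3276.98 × 0.005 = $16.38
Social Security tax: $3276.98 × 0.045 = $147.46
PFL insurance: $3276.98 × 0.01 = $32.77
Employee stock purchase plan: $3276.98 × 0.01 = $32.77
Roth 401(k) contribution: $307.21
Total deductions = $49.15 + $16.38 + $147.46 + $32.77 + $32.77 + $307.21 = $585.74
Net pay = $3276.98 − $585.74 = $2691.24

$2691.24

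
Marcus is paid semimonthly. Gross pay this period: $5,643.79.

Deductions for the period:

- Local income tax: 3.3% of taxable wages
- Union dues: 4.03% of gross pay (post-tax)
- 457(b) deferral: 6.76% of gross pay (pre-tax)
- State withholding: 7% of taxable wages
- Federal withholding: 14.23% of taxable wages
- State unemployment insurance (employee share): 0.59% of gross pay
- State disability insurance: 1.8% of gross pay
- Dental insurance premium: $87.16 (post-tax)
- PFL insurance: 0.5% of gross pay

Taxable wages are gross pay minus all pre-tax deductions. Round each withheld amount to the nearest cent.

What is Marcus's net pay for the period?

457(b) deferral: $5,643.79 × 0.0676 = $381.52
Taxable wages = $5,643.79 − $381.52 = $5,262.27
State withholding: $5,262.27 × 0.07 = $368.36
Local income tax: $5,262.27 × 0.033 = $173.65
Federal withholding: $5,262.27 × 0.1423 = $748.82
State disability insurance: $5,643.79 × 0.018 = $101.59
State unemployment insurance (employee share): $5,643.79 × 0.0059 = $33.30
PFL insurance: $5,643.79 × 0.005 = $28.22
Union dues: $5,643.79 × 0.0403 = $227.44
Dental insurance premium: $87.16
Total deductions = $381.52 + $368.36 + $173.65 + $748.82 + $101.59 + $33.30 + $28.22 + $227.44 + $87.16 = $2,150.06
Net pay = $5,643.79 − $2,150.06 = $3,493.73

$3,493.73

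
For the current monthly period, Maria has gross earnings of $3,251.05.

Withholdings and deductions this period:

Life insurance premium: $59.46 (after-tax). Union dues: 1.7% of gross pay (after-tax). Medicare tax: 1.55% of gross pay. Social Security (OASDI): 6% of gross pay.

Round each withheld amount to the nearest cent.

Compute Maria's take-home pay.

$2,890.87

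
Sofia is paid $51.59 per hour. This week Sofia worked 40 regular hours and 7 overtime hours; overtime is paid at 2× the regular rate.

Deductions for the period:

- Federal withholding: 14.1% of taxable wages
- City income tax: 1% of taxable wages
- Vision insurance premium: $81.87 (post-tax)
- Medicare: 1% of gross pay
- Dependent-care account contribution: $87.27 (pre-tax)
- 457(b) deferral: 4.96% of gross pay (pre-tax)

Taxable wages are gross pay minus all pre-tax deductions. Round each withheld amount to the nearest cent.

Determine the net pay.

$2064.06

Regular pay: 40 × $51.59 = $2063.60
Overtime pay: 7 × $51.59 × 2 = $722.26
Gross pay = $2063.60 + $722.26 = $2785.86
Dependent-care account contribution: $87.27
457(b) deferral: $2785.86 × 0.0496 = $138.18
Pre-tax total = $87.27 + $138.18 = $225.45
Taxable wages = $2785.86 − $225.45 = $2560.41
City income tax: $2560.41 × 0.01 = $25.60
Federal withholding: $2560.41 × 0.141 = $361.02
Medicare: $2785.86 × 0.01 = $27.86
Vision insurance premium: $81.87
Total deductions = $87.27 + $138.18 + $25.60 + $361.02 + $27.86 + $81.87 = $721.80
Net pay = $2785.86 − $721.80 = $2064.06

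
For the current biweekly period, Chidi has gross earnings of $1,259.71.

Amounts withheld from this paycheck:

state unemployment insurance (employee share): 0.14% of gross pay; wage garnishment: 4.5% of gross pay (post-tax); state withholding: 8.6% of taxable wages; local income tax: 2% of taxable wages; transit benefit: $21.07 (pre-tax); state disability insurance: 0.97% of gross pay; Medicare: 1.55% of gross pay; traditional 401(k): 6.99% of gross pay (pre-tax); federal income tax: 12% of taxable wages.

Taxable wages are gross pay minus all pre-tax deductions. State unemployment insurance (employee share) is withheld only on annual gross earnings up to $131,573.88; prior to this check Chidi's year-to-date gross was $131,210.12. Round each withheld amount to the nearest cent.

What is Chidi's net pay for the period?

$801.61

Traditional 401(k): $1,259.71 × 0.0699 = $88.05
Transit benefit: $21.07
Pre-tax total = $88.05 + $21.07 = $109.12
Taxable wages = $1,259.71 − $109.12 = $1,150.59
Local income tax: $1,150.59 × 0.02 = $23.01
State withholding: $1,150.59 × 0.086 = $98.95
Federal income tax: $1,150.59 × 0.12 = $138.07
State unemployment insurance (employee share): only $131,573.88 − $131,210.12 = $363.76 of this check is subject → $363.76 × 0.0014 = $0.51
State disability insurance: $1,259.71 × 0.0097 = $12.22
Medicare: $1,259.71 × 0.0155 = $19.53
Wage garnishment: $1,259.71 × 0.045 = $56.69
Total deductions = $88.05 + $21.07 + $23.01 + $98.95 + $138.07 + $0.51 + $12.22 + $19.53 + $56.69 = $458.10
Net pay = $1,259.71 − $458.10 = $801.61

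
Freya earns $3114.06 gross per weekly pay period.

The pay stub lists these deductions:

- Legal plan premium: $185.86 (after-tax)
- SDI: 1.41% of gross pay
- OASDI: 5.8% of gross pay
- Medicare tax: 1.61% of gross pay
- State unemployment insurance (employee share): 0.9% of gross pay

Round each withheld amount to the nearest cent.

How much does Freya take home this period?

$2625.50

Medicare tax: $3114.06 × 0.0161 = $50.14
SDI: $3114.06 × 0.0141 = $43.91
OASDI: $3114.06 × 0.058 = $180.62
State unemployment insurance (employee share): $3114.06 × 0.009 = $28.03
Legal plan premium: $185.86
Total deductions = $50.14 + $43.91 + $180.62 + $28.03 + $185.86 = $488.56
Net pay = $3114.06 − $488.56 = $2625.50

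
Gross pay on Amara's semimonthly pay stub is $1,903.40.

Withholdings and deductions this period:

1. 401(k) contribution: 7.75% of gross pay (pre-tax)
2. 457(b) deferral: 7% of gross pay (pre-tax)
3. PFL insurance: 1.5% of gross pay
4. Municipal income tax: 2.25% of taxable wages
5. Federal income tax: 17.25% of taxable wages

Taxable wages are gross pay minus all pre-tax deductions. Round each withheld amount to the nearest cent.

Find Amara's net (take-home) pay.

$1,277.68

401(k) contribution: $1,903.40 × 0.0775 = $147.51
457(b) deferral: $1,903.40 × 0.07 = $133.24
Pre-tax total = $147.51 + $133.24 = $280.75
Taxable wages = $1,903.40 − $280.75 = $1,622.65
Municipal income tax: $1,622.65 × 0.0225 = $36.51
Federal income tax: $1,622.65 × 0.1725 = $279.91
PFL insurance: $1,903.40 × 0.015 = $28.55
Total deductions = $147.51 + $133.24 + $36.51 + $279.91 + $28.55 = $625.72
Net pay = $1,903.40 − $625.72 = $1,277.68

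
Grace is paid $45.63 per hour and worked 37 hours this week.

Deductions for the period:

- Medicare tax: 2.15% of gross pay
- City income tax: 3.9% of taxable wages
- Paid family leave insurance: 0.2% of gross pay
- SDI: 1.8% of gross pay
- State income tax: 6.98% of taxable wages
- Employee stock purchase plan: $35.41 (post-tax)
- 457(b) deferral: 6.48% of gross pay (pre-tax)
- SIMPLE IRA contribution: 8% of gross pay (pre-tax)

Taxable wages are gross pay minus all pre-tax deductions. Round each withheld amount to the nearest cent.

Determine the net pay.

$1,181.28

Gross pay: 37 × $45.63 = $1,688.31
457(b) deferral: $1,688.31 × 0.0648 = $109.40
SIMPLE IRA contribution: $1,688.31 × 0.08 = $135.06
Pre-tax total = $109.40 + $135.06 = $244.46
Taxable wages = $1,688.31 − $244.46 = $1,443.85
State income tax: $1,443.85 × 0.0698 = $100.78
City income tax: $1,443.85 × 0.039 = $56.31
Paid family leave insurance: $1,688.31 × 0.002 = $3.38
Medicare tax: $1,688.31 × 0.0215 = $36.30
SDI: $1,688.31 × 0.018 = $30.39
Employee stock purchase plan: $35.41
Total deductions = $109.40 + $135.06 + $100.78 + $56.31 + $3.38 + $36.30 + $30.39 + $35.41 = $507.03
Net pay = $1,688.31 − $507.03 = $1,181.28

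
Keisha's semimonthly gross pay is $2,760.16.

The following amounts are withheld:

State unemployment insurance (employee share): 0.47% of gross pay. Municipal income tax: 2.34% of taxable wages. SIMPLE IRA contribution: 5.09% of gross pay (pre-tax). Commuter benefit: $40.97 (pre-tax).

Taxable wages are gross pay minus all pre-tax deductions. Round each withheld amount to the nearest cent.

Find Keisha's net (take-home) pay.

$2,505.39

SIMPLE IRA contribution: $2,760.16 × 0.0509 = $140.49
Commuter benefit: $40.97
Pre-tax total = $140.49 + $40.97 = $181.46
Taxable wages = $2,760.16 − $181.46 = $2,578.70
Municipal income tax: $2,578.70 × 0.0234 = $60.34
State unemployment insurance (employee share): $2,760.16 × 0.0047 = $12.97
Total deductions = $140.49 + $40.97 + $60.34 + $12.97 = $254.77
Net pay = $2,760.16 − $254.77 = $2,505.39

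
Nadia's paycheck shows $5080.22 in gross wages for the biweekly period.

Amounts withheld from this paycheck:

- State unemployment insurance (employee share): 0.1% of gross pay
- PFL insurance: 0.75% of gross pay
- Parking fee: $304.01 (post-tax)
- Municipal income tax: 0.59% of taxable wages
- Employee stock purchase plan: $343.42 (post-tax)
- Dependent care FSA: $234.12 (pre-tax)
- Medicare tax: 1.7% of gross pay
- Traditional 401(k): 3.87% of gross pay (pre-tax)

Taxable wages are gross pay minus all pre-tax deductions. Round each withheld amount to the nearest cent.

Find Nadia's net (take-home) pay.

Dependent care FSA: $234.12
Traditional 401(k): $5080.22 × 0.0387 = $196.60
Pre-tax total = $234.12 + $196.60 = $430.72
Taxable wages = $5080.22 − $430.72 = $4649.50
Municipal income tax: $4649.50 × 0.0059 = $27.43
State unemployment insurance (employee share): $5080.22 × 0.001 = $5.08
PFL insurance: $5080.22 × 0.0075 = $38.10
Medicare tax: $5080.22 × 0.017 = $86.36
Employee stock purchase plan: $343.42
Parking fee: $304.01
Total deductions = $234.12 + $196.60 + $27.43 + $5.08 + $38.10 + $86.36 + $343.42 + $304.01 = $1235.12
Net pay = $5080.22 − $1235.12 = $3845.10

$3845.10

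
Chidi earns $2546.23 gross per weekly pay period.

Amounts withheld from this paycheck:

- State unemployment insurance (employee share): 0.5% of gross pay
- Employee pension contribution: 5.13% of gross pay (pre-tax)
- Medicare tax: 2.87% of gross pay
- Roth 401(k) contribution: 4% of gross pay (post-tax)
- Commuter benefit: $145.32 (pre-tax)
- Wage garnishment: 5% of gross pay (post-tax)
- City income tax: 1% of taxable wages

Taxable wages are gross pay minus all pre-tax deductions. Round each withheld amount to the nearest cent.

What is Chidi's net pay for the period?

Commuter benefit: $145.32
Employee pension contribution: $2546.23 × 0.0513 = $130.62
Pre-tax total = $145.32 + $130.62 = $275.94
Taxable wages = $2546.23 − $275.94 = $2270.29
City income tax: $2270.29 × 0.01 = $22.70
State unemployment insurance (employee share): $2546.23 × 0.005 = $12.73
Medicare tax: $2546.23 × 0.0287 = $73.08
Roth 401(k) contribution: $2546.23 × 0.04 = $101.85
Wage garnishment: $2546.23 × 0.05 = $127.31
Total deductions = $145.32 + $130.62 + $22.70 + $12.73 + $73.08 + $101.85 + $127.31 = $613.61
Net pay = $2546.23 − $613.61 = $1932.62

$1932.62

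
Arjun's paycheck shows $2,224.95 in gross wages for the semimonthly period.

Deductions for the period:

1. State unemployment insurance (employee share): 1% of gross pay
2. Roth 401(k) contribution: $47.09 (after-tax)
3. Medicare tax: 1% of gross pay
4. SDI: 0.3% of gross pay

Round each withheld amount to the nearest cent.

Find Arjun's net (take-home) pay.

$2,126.69

Medicare tax: $2,224.95 × 0.01 = $22.25
State unemployment insurance (employee share): $2,224.95 × 0.01 = $22.25
SDI: $2,224.95 × 0.003 = $6.67
Roth 401(k) contribution: $47.09
Total deductions = $22.25 + $22.25 + $6.67 + $47.09 = $98.26
Net pay = $2,224.95 − $98.26 = $2,126.69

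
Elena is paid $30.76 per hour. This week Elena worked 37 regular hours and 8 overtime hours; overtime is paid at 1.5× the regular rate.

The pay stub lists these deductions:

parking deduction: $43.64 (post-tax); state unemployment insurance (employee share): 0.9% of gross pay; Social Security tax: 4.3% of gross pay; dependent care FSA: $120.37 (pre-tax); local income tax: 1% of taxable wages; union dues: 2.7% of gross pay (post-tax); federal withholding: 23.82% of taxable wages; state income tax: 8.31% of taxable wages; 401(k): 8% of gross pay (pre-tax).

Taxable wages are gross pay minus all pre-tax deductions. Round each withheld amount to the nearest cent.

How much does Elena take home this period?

Regular pay: 37 × $30.76 = $1,138.12
Overtime pay: 8 × $30.76 × 1.5 = $369.12
Gross pay = $1,138.12 + $369.12 = $1,507.24
401(k): $1,507.24 × 0.08 = $120.58
Dependent care FSA: $120.37
Pre-tax total = $120.58 + $120.37 = $240.95
Taxable wages = $1,507.24 − $240.95 = $1,266.29
Federal withholding: $1,266.29 × 0.2382 = $301.63
Local income tax: $1,266.29 × 0.01 = $12.66
State income tax: $1,266.29 × 0.0831 = $105.23
Social Security tax: $1,507.24 × 0.043 = $64.81
State unemployment insurance (employee share): $1,507.24 × 0.009 = $13.57
Parking deduction: $43.64
Union dues: $1,507.24 × 0.027 = $40.70
Total deductions = $120.58 + $120.37 + $301.63 + $12.66 + $105.23 + $64.81 + $13.57 + $43.64 + $40.70 = $823.19
Net pay = $1,507.24 − $823.19 = $684.05

$684.05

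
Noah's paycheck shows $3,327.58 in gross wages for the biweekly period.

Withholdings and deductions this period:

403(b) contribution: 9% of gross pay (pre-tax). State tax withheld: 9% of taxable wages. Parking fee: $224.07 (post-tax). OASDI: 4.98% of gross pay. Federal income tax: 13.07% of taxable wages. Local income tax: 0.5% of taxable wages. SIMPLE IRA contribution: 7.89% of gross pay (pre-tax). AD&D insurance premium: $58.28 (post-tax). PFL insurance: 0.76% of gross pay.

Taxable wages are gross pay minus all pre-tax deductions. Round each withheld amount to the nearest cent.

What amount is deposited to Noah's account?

403(b) contribution: $3,327.58 × 0.09 = $299.48
SIMPLE IRA contribution: $3,327.58 × 0.0789 = $262.55
Pre-tax total = $299.48 + $262.55 = $562.03
Taxable wages = $3,327.58 − $562.03 = $2,765.55
Federal income tax: $2,765.55 × 0.1307 = $361.46
Local income tax: $2,765.55 × 0.005 = $13.83
State tax withheld: $2,765.55 × 0.09 = $248.90
OASDI: $3,327.58 × 0.0498 = $165.71
PFL insurance: $3,327.58 × 0.0076 = $25.29
AD&D insurance premium: $58.28
Parking fee: $224.07
Total deductions = $299.48 + $262.55 + $361.46 + $13.83 + $248.90 + $165.71 + $25.29 + $58.28 + $224.07 = $1,659.57
Net pay = $3,327.58 − $1,659.57 = $1,668.01

$1,668.01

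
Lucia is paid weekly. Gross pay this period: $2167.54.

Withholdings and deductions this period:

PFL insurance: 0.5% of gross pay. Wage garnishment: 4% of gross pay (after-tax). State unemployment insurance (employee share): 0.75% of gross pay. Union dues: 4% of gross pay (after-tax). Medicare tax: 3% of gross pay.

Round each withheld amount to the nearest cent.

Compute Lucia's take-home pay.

$1902.01

State unemployment insurance (employee share): $2167.54 × 0.0075 = $16.26
Medicare tax: $2167.54 × 0.03 = $65.03
PFL insurance: $2167.54 × 0.005 = $10.84
Union dues: $2167.54 × 0.04 = $86.70
Wage garnishment: $2167.54 × 0.04 = $86.70
Total deductions = $16.26 + $65.03 + $10.84 + $86.70 + $86.70 = $265.53
Net pay = $2167.54 − $265.53 = $1902.01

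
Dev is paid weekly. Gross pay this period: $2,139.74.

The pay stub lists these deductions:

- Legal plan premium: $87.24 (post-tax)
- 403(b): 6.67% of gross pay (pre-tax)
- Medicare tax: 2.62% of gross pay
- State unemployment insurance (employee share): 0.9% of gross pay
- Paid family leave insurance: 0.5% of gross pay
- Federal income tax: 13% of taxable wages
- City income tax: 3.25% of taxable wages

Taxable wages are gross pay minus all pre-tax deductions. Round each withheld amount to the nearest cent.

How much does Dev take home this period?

$1,499.25

403(b): $2,139.74 × 0.0667 = $142.72
Taxable wages = $2,139.74 − $142.72 = $1,997.02
Federal income tax: $1,997.02 × 0.13 = $259.61
City income tax: $1,997.02 × 0.0325 = $64.90
Medicare tax: $2,139.74 × 0.0262 = $56.06
State unemployment insurance (employee share): $2,139.74 × 0.009 = $19.26
Paid family leave insurance: $2,139.74 × 0.005 = $10.70
Legal plan premium: $87.24
Total deductions = $142.72 + $259.61 + $64.90 + $56.06 + $19.26 + $10.70 + $87.24 = $640.49
Net pay = $2,139.74 − $640.49 = $1,499.25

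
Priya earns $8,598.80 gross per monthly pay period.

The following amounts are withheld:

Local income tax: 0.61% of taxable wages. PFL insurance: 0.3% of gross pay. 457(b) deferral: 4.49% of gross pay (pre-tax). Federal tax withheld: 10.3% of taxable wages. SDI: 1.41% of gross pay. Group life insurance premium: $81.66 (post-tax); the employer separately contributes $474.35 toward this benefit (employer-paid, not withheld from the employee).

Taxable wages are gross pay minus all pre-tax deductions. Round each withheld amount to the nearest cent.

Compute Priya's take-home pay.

457(b) deferral: $8,598.80 × 0.0449 = $386.09
Taxable wages = $8,598.80 − $386.09 = $8,212.71
Local income tax: $8,212.71 × 0.0061 = $50.10
Federal tax withheld: $8,212.71 × 0.103 = $845.91
SDI: $8,598.80 × 0.0141 = $121.24
PFL insurance: $8,598.80 × 0.003 = $25.80
Group life insurance premium: $81.66
(Employer's $474.35 toward group life insurance premium is not withheld from the employee.)
Total deductions = $386.09 + $50.10 + $845.91 + $121.24 + $25.80 + $81.66 = $1,510.80
Net pay = $8,598.80 − $1,510.80 = $7,088.00

$7,088.00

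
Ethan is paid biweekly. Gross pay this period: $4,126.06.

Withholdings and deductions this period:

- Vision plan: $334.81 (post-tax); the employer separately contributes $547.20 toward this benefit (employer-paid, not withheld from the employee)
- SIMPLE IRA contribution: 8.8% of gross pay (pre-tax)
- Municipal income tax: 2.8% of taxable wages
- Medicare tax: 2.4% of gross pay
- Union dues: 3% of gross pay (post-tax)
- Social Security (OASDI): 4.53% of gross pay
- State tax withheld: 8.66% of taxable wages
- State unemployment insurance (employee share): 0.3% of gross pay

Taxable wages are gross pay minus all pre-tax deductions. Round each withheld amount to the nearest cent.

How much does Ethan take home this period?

SIMPLE IRA contribution: $4,126.06 × 0.088 = $363.09
Taxable wages = $4,126.06 − $363.09 = $3,762.97
State tax withheld: $3,762.97 × 0.0866 = $325.87
Municipal income tax: $3,762.97 × 0.028 = $105.36
Medicare tax: $4,126.06 × 0.024 = $99.03
State unemployment insurance (employee share): $4,126.06 × 0.003 = $12.38
Social Security (OASDI): $4,126.06 × 0.0453 = $186.91
Union dues: $4,126.06 × 0.03 = $123.78
Vision plan: $334.81
(Employer's $547.20 toward vision plan is not withheld from the employee.)
Total deductions = $363.09 + $325.87 + $105.36 + $99.03 + $12.38 + $186.91 + $123.78 + $334.81 = $1,551.23
Net pay = $4,126.06 − $1,551.23 = $2,574.83

$2,574.83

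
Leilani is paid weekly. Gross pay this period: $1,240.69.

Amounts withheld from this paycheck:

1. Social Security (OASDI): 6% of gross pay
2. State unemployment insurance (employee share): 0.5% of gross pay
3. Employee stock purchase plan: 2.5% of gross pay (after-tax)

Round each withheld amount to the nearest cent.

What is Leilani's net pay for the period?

$1,129.03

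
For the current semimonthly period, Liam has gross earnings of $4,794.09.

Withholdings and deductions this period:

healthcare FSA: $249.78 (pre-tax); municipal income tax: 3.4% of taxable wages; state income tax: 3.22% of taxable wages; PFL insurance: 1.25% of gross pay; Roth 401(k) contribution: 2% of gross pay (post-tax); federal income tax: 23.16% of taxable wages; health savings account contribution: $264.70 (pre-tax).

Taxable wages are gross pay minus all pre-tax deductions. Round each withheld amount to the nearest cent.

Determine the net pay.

Healthcare FSA: $249.78
Health savings account contribution: $264.70
Pre-tax total = $249.78 + $264.70 = $514.48
Taxable wages = $4,794.09 − $514.48 = $4,279.61
Municipal income tax: $4,279.61 × 0.034 = $145.51
Federal income tax: $4,279.61 × 0.2316 = $991.16
State income tax: $4,279.61 × 0.0322 = $137.80
PFL insurance: $4,794.09 × 0.0125 = $59.93
Roth 401(k) contribution: $4,794.09 × 0.02 = $95.88
Total deductions = $249.78 + $264.70 + $145.51 + $991.16 + $137.80 + $59.93 + $95.88 = $1,944.76
Net pay = $4,794.09 − $1,944.76 = $2,849.33

$2,849.33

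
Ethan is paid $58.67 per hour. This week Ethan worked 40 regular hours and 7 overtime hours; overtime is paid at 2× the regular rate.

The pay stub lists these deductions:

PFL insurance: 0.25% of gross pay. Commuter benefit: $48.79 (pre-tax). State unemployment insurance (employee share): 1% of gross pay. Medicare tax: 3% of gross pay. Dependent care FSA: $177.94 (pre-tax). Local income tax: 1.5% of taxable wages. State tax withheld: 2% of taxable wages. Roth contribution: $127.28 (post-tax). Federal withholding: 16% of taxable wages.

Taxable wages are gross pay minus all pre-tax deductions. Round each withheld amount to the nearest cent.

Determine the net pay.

Regular pay: 40 × $58.67 = $2,346.80
Overtime pay: 7 × $58.67 × 2 = $821.38
Gross pay = $2,346.80 + $821.38 = $3,168.18
Commuter benefit: $48.79
Dependent care FSA: $177.94
Pre-tax total = $48.79 + $177.94 = $226.73
Taxable wages = $3,168.18 − $226.73 = $2,941.45
State tax withheld: $2,941.45 × 0.02 = $58.83
Federal withholding: $2,941.45 × 0.16 = $470.63
Local income tax: $2,941.45 × 0.015 = $44.12
Medicare tax: $3,168.18 × 0.03 = $95.05
PFL insurance: $3,168.18 × 0.0025 = $7.92
State unemployment insurance (employee share): $3,168.18 × 0.01 = $31.68
Roth contribution: $127.28
Total deductions = $48.79 + $177.94 + $58.83 + $470.63 + $44.12 + $95.05 + $7.92 + $31.68 + $127.28 = $1,062.24
Net pay = $3,168.18 − $1,062.24 = $2,105.94

$2,105.94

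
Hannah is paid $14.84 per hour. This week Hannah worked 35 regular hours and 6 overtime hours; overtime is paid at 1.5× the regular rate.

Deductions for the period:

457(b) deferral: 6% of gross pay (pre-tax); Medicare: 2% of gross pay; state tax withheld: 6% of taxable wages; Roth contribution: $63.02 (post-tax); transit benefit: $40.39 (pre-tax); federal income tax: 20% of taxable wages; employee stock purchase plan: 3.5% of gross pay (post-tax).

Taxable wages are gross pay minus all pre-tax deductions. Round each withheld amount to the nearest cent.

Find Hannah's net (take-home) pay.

Regular pay: 35 × $14.84 = $519.40
Overtime pay: 6 × $14.84 × 1.5 = $133.56
Gross pay = $519.40 + $133.56 = $652.96
457(b) deferral: $652.96 × 0.06 = $39.18
Transit benefit: $40.39
Pre-tax total = $39.18 + $40.39 = $79.57
Taxable wages = $652.96 − $79.57 = $573.39
Federal income tax: $573.39 × 0.2 = $114.68
State tax withheld: $573.39 × 0.06 = $34.40
Medicare: $652.96 × 0.02 = $13.06
Roth contribution: $63.02
Employee stock purchase plan: $652.96 × 0.035 = $22.85
Total deductions = $39.18 + $40.39 + $114.68 + $34.40 + $13.06 + $63.02 + $22.85 = $327.58
Net pay = $652.96 − $327.58 = $325.38

$325.38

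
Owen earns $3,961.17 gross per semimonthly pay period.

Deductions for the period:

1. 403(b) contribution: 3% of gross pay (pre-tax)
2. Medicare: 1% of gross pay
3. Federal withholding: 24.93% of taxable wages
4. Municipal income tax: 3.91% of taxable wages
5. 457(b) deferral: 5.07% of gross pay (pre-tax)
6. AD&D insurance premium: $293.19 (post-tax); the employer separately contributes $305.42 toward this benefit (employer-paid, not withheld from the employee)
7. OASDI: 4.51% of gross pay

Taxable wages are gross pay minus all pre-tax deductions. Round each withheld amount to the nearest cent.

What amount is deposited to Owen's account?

457(b) deferral: $3,961.17 × 0.0507 = $200.83
403(b) contribution: $3,961.17 × 0.03 = $118.84
Pre-tax total = $200.83 + $118.84 = $319.67
Taxable wages = $3,961.17 − $319.67 = $3,641.50
Municipal income tax: $3,641.50 × 0.0391 = $142.38
Federal withholding: $3,641.50 × 0.2493 = $907.83
Medicare: $3,961.17 × 0.01 = $39.61
OASDI: $3,961.17 × 0.0451 = $178.65
AD&D insurance premium: $293.19
(Employer's $305.42 toward AD&D insurance premium is not withheld from the employee.)
Total deductions = $200.83 + $118.84 + $142.38 + $907.83 + $39.61 + $178.65 + $293.19 = $1,881.33
Net pay = $3,961.17 − $1,881.33 = $2,079.84

$2,079.84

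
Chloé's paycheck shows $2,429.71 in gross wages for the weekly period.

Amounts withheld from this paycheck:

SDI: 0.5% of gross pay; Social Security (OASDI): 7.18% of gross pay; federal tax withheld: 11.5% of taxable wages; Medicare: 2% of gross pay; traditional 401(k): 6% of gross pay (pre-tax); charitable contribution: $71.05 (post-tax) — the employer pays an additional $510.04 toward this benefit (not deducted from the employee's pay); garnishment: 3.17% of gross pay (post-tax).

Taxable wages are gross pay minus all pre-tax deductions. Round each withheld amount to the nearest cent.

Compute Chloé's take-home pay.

Traditional 401(k): $2,429.71 × 0.06 = $145.78
Taxable wages = $2,429.71 − $145.78 = $2,283.93
Federal tax withheld: $2,283.93 × 0.115 = $262.65
Social Security (OASDI): $2,429.71 × 0.0718 = $174.45
SDI: $2,429.71 × 0.005 = $12.15
Medicare: $2,429.71 × 0.02 = $48.59
Charitable contribution: $71.05
Garnishment: $2,429.71 × 0.0317 = $77.02
(Employer's $510.04 toward charitable contribution is not withheld from the employee.)
Total deductions = $145.78 + $262.65 + $174.45 + $12.15 + $48.59 + $71.05 + $77.02 = $791.69
Net pay = $2,429.71 − $791.69 = $1,638.02

$1,638.02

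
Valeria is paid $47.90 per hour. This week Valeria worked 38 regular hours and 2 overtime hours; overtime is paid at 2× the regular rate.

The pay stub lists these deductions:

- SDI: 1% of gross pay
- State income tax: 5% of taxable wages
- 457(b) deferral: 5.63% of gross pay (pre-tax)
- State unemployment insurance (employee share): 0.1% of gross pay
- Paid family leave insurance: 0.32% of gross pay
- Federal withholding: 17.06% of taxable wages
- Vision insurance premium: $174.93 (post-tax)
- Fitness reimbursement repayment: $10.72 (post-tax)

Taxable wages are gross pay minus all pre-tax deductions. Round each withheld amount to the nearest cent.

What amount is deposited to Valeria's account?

$1265.50

Regular pay: 38 × $47.90 = $1820.20
Overtime pay: 2 × $47.90 × 2 = $191.60
Gross pay = $1820.20 + $191.60 = $2011.80
457(b) deferral: $2011.80 × 0.0563 = $113.26
Taxable wages = $2011.80 − $113.26 = $1898.54
State income tax: $1898.54 × 0.05 = $94.93
Federal withholding: $1898.54 × 0.1706 = $323.89
Paid family leave insurance: $2011.80 × 0.0032 = $6.44
State unemployment insurance (employee share): $2011.80 × 0.001 = $2.01
SDI: $2011.80 × 0.01 = $20.12
Vision insurance premium: $174.93
Fitness reimbursement repayment: $10.72
Total deductions = $113.26 + $94.93 + $323.89 + $6.44 + $2.01 + $20.12 + $174.93 + $10.72 = $746.30
Net pay = $2011.80 − $746.30 = $1265.50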